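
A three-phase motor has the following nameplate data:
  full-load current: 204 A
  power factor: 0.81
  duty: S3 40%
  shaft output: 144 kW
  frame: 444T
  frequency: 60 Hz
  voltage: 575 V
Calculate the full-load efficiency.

87.5 %

P_out = 144 kW = 144000 W
P_in = √3·V_L·I_L·cosφ = 1.732 × 575 × 204 × 0.81 = 164563 W
η = P_out / P_in = 144000 / 164563 = 0.875 = 87.5%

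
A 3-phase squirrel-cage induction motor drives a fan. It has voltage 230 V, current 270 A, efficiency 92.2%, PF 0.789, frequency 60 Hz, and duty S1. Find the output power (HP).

105 HP

P_in = √3·V·I·cosφ = 1.732 × 230 × 270 × 0.789 = 84863 W
P_out = η·P_in = 0.922 × 84863 = 78244 W
= 78244/746 = 105 HP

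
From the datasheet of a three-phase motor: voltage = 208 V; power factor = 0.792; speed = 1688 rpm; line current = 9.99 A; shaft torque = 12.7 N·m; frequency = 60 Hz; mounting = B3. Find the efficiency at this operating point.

78.8 %

ω = 2π × 1688/60 = 176.8 rad/s; P_out = τω = 12.7 × 176.8 = 2245 W
P_in = √3·V_L·I_L·cosφ = 1.732 × 208 × 9.99 × 0.792 = 2850 W
η = P_out / P_in = 2245 / 2850 = 0.788 = 78.8%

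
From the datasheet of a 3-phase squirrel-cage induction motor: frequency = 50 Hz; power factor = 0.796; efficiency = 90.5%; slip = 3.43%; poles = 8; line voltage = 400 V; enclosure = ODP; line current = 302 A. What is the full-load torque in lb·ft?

1470 lb·ft

P_in = √3·V·I·cosφ = 1.732 × 400 × 302 × 0.796 = 166544 W
P_out = η·P_in = 0.905 × 166544 = 150722 W
n_s = 120×50/8 = 750 rpm; n = 750×(1−0.0343) = 724 rpm
ω = 2π×724/60 = 75.82 rad/s
τ = P_out/ω = 150722/75.82 = 1988 N·m
In lb·ft: 1988/1.356 = 1470 lb·ft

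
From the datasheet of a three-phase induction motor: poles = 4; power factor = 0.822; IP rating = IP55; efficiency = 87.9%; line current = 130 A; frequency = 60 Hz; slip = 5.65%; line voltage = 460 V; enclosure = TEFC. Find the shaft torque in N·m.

P_in = √3·V·I·cosφ = 1.732 × 460 × 130 × 0.822 = 85137 W
P_out = η·P_in = 0.879 × 85137 = 74835 W
n_s = 120×60/4 = 1800 rpm; n = 1800×(1−0.0565) = 1698 rpm
ω = 2π×1698/60 = 177.8 rad/s
τ = P_out/ω = 74835/177.8 = 421 N·m

421 N·m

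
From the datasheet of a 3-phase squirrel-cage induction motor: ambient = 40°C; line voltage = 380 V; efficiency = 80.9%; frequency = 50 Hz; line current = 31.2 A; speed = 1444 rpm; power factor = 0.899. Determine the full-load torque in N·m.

98.8 N·m

P_in = √3·V·I·cosφ = 1.732 × 380 × 31.2 × 0.899 = 18461 W
P_out = η·P_in = 0.809 × 18461 = 14935 W
n = 1444 rpm
ω = 2π×1444/60 = 151.2 rad/s
τ = P_out/ω = 14935/151.2 = 98.8 N·m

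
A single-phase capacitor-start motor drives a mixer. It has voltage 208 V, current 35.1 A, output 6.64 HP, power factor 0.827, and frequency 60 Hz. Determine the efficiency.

82.0 %

P_out = 6.64 × 746 = 4953 W
P_in = V·I·cosφ = 208 × 35.1 × 0.827 = 6038 W
η = P_out / P_in = 4953 / 6038 = 0.820 = 82.0%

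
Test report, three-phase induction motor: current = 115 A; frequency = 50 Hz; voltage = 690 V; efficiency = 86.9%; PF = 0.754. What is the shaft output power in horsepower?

121 HP

P_in = √3·V·I·cosφ = 1.732 × 690 × 115 × 0.754 = 103625 W
P_out = η·P_in = 0.869 × 103625 = 90050 W
= 90050/746 = 121 HP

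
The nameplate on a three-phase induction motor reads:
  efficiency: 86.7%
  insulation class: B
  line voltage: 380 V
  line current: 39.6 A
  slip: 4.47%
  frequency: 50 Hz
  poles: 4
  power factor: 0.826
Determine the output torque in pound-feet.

91.7 lb·ft

P_in = √3·V·I·cosφ = 1.732 × 380 × 39.6 × 0.826 = 21528 W
P_out = η·P_in = 0.867 × 21528 = 18665 W
n_s = 120×50/4 = 1500 rpm; n = 1500×(1−0.0447) = 1433 rpm
ω = 2π×1433/60 = 150.1 rad/s
τ = P_out/ω = 18665/150.1 = 124.4 N·m
In lb·ft: 124.4/1.356 = 91.7 lb·ft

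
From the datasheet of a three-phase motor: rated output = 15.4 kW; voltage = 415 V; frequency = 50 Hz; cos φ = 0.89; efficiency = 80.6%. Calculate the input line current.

P_out = 15.4 kW = 15400 W
P_in = P_out / η = 15400 / 0.806 = 19107 W
I_L = P_in / (√3·V_L·cosφ) = 19107 / (1.732 × 415 × 0.89) = 29.9 A

29.9 A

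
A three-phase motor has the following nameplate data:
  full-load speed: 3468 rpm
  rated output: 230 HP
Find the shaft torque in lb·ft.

P_out = 230 × 746 = 171580 W
ω = 2π × 3468/60 = 363.2 rad/s
τ = P_out/ω = 171580/363.2 = 472.4 N·m
In lb·ft: 472.4/1.356 = 348 lb·ft

348 lb·ft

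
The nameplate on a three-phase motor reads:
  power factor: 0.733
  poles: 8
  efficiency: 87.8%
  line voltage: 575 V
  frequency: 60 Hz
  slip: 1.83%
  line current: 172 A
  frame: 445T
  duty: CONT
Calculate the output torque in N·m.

1190 N·m

P_in = √3·V·I·cosφ = 1.732 × 575 × 172 × 0.733 = 125559 W
P_out = η·P_in = 0.878 × 125559 = 110241 W
n_s = 120×60/8 = 900 rpm; n = 900×(1−0.0183) = 884 rpm
ω = 2π×884/60 = 92.57 rad/s
τ = P_out/ω = 110241/92.57 = 1190 N·m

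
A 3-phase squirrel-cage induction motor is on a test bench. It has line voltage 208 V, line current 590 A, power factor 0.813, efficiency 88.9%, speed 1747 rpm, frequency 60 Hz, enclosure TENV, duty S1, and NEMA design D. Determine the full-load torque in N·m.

P_in = √3·V·I·cosφ = 1.732 × 208 × 590 × 0.813 = 172804 W
P_out = η·P_in = 0.889 × 172804 = 153623 W
n = 1747 rpm
ω = 2π×1747/60 = 182.9 rad/s
τ = P_out/ω = 153623/182.9 = 840 N·m

840 N·m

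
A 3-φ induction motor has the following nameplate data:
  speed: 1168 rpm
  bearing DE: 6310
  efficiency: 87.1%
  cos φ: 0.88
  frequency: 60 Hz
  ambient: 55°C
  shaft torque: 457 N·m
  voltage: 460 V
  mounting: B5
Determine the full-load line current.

ω = 2π×1168/60 = 122.3 rad/s; P_out = τω = 457 × 122.3 = 55891 W
P_in = P_out / η = 55891 / 0.871 = 64169 W
I_L = P_in / (√3·V_L·cosφ) = 64169 / (1.732 × 460 × 0.88) = 91.5 A

91.5 A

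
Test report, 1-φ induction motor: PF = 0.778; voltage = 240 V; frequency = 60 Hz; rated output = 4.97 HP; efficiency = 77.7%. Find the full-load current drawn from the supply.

25.6 A

P_out = 4.97 × 746 = 3708 W
P_in = P_out / η = 3708 / 0.777 = 4772 W
I = P_in / (V·cosφ) = 4772 / (240 × 0.778) = 25.6 A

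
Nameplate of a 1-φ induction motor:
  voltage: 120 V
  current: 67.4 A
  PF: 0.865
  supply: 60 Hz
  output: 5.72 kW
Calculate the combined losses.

1.28 kW

P_in = V·I·cosφ = 120×67.4×0.865 = 6996 W
P_out = 5720 W
Losses = P_in − P_out = 6996 − 5720 = 1276 W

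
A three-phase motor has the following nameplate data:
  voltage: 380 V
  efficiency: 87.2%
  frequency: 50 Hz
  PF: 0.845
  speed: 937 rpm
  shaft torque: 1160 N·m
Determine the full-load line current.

235 A

ω = 2π×937/60 = 98.12 rad/s; P_out = τω = 1160 × 98.12 = 113819 W
P_in = P_out / η = 113819 / 0.872 = 130526 W
I_L = P_in / (√3·V_L·cosφ) = 130526 / (1.732 × 380 × 0.845) = 235 A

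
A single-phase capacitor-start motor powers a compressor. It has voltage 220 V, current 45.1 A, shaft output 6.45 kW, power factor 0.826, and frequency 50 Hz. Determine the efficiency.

78.7 %

P_out = 6.45 kW = 6450 W
P_in = V·I·cosφ = 220 × 45.1 × 0.826 = 8196 W
η = P_out / P_in = 6450 / 8196 = 0.787 = 78.7%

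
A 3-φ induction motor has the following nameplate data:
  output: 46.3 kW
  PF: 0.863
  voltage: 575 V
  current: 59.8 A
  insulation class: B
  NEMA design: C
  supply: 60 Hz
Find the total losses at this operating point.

P_in = √3·V·I·cosφ = 1.732×575×59.8×0.863 = 51396 W
P_out = 46300 W
Losses = P_in − P_out = 51396 − 46300 = 5096 W

5100 W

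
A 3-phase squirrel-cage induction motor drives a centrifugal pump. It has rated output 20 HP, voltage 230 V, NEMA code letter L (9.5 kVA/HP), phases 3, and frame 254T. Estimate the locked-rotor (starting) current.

S_LR = 9.5 × 20 = 190 kVA
I_LR = S_LR/(√3·V_L) = 190000/(1.732×230) = 477 A

477 A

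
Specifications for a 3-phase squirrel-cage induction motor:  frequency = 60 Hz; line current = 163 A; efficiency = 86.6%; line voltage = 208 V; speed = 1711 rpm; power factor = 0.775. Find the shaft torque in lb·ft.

P_in = √3·V·I·cosφ = 1.732 × 208 × 163 × 0.775 = 45509 W
P_out = η·P_in = 0.866 × 45509 = 39411 W
n = 1711 rpm
ω = 2π×1711/60 = 179.2 rad/s
τ = P_out/ω = 39411/179.2 = 219.9 N·m
In lb·ft: 219.9/1.356 = 162 lb·ft

162 lb·ft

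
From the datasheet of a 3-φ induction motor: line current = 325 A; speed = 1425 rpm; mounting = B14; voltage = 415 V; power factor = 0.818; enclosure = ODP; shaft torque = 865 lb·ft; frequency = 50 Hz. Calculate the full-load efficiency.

91.6 %

τ = 865 lb·ft × 1.356 = 1173 N·m
ω = 2π × 1425/60 = 149.2 rad/s; P_out = τω = 1173 × 149.2 = 175012 W
P_in = √3·V_L·I_L·cosφ = 1.732 × 415 × 325 × 0.818 = 191088 W
η = P_out / P_in = 175012 / 191088 = 0.916 = 91.6%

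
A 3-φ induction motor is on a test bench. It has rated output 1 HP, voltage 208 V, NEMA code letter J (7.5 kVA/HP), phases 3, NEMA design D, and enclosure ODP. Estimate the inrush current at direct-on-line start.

20.8 A

S_LR = 7.5 × 1 = 7.5 kVA
I_LR = S_LR/(√3·V_L) = 7500/(1.732×208) = 20.8 A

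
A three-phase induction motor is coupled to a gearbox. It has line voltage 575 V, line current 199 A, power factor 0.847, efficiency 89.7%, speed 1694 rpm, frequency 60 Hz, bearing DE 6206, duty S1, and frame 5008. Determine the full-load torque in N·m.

P_in = √3·V·I·cosφ = 1.732 × 575 × 199 × 0.847 = 167862 W
P_out = η·P_in = 0.897 × 167862 = 150572 W
n = 1694 rpm
ω = 2π×1694/60 = 177.4 rad/s
τ = P_out/ω = 150572/177.4 = 849 N·m

849 N·m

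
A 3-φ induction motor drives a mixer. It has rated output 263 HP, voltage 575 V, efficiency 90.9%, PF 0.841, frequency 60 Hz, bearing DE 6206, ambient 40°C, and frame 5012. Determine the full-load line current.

258 A

P_out = 263 × 746 = 196198 W
P_in = P_out / η = 196198 / 0.909 = 215839 W
I_L = P_in / (√3·V_L·cosφ) = 215839 / (1.732 × 575 × 0.841) = 258 A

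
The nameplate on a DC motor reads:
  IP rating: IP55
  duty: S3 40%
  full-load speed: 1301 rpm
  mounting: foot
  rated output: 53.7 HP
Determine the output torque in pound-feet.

217 lb·ft

P_out = 53.7 × 746 = 40060 W
ω = 2π × 1301/60 = 136.2 rad/s
τ = P_out/ω = 40060/136.2 = 294.1 N·m
In lb·ft: 294.1/1.356 = 217 lb·ft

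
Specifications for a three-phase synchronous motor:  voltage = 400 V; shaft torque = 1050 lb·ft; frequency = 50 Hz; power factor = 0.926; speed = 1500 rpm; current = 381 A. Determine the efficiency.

91.5 %

τ = 1050 lb·ft × 1.356 = 1424 N·m
ω = 2π × 1500/60 = 157.1 rad/s; P_out = τω = 1424 × 157.1 = 223710 W
P_in = √3·V_L·I_L·cosφ = 1.732 × 400 × 381 × 0.926 = 244424 W
η = P_out / P_in = 223710 / 244424 = 0.915 = 91.5%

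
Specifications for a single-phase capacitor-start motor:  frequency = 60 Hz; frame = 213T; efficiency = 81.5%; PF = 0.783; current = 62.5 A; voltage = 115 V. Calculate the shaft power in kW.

4.59 kW

P_in = V·I·cosφ = 115 × 62.5 × 0.783 = 5628 W
P_out = η·P_in = 0.815 × 5628 = 4587 W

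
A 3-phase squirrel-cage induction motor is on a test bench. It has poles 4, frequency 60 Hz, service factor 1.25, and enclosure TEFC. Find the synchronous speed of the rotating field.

n_s = 120f/p = 120×60/4 = 1800 rpm

1800 rpm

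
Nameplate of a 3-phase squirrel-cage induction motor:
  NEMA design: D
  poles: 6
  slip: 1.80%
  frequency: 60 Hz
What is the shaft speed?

n_s = 120f/p = 120×60/6 = 1200 rpm
n = n_s(1 − s) = 1200 × (1 − 0.018) = 1178 rpm

1178 rpm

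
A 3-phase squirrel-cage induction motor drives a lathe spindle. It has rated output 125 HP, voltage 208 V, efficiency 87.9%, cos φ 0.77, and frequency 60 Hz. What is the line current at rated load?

382 A

P_out = 125 × 746 = 93250 W
P_in = P_out / η = 93250 / 0.879 = 106086 W
I_L = P_in / (√3·V_L·cosφ) = 106086 / (1.732 × 208 × 0.77) = 382 A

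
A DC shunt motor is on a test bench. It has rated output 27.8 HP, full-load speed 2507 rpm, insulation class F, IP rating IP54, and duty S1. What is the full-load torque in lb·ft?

58.3 lb·ft

P_out = 27.8 × 746 = 20739 W
ω = 2π × 2507/60 = 262.5 rad/s
τ = P_out/ω = 20739/262.5 = 79.01 N·m
In lb·ft: 79.01/1.356 = 58.3 lb·ft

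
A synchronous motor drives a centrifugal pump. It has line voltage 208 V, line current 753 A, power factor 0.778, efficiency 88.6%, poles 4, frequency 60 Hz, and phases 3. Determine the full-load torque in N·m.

992 N·m

P_in = √3·V·I·cosφ = 1.732 × 208 × 753 × 0.778 = 211050 W
P_out = η·P_in = 0.886 × 211050 = 186990 W
n = n_s = 120×60/4 = 1800 rpm (synchronous)
ω = 2π×1800/60 = 188.5 rad/s
τ = P_out/ω = 186990/188.5 = 992 N·m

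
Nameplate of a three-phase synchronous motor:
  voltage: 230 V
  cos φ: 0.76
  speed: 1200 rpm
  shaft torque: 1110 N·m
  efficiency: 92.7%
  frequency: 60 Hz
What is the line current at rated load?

497 A

ω = 2π×1200/60 = 125.7 rad/s; P_out = τω = 1110 × 125.7 = 139527 W
P_in = P_out / η = 139527 / 0.927 = 150515 W
I_L = P_in / (√3·V_L·cosφ) = 150515 / (1.732 × 230 × 0.76) = 497 A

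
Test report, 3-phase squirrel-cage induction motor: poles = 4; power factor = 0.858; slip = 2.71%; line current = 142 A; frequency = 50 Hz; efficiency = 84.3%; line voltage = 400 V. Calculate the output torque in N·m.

P_in = √3·V·I·cosφ = 1.732 × 400 × 142 × 0.858 = 84408 W
P_out = η·P_in = 0.843 × 84408 = 71156 W
n_s = 120×50/4 = 1500 rpm; n = 1500×(1−0.0271) = 1459 rpm
ω = 2π×1459/60 = 152.8 rad/s
τ = P_out/ω = 71156/152.8 = 466 N·m

466 N·m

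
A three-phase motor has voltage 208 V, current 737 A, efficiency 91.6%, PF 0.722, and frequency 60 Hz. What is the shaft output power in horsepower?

P_in = √3·V·I·cosφ = 1.732 × 208 × 737 × 0.722 = 191697 W
P_out = η·P_in = 0.916 × 191697 = 175594 W
= 175594/746 = 235 HP

235 HP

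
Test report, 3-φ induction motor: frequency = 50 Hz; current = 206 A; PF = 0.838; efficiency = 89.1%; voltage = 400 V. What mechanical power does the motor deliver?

P_in = √3·V·I·cosφ = 1.732 × 400 × 206 × 0.838 = 119597 W
P_out = η·P_in = 0.891 × 119597 = 106561 W

107 kW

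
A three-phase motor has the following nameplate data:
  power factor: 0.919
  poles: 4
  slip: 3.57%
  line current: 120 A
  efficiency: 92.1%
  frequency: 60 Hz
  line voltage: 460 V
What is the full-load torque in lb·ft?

328 lb·ft

P_in = √3·V·I·cosφ = 1.732 × 460 × 120 × 0.919 = 87862 W
P_out = η·P_in = 0.921 × 87862 = 80921 W
n_s = 120×60/4 = 1800 rpm; n = 1800×(1−0.0357) = 1736 rpm
ω = 2π×1736/60 = 181.8 rad/s
τ = P_out/ω = 80921/181.8 = 445.1 N·m
In lb·ft: 445.1/1.356 = 328 lb·ft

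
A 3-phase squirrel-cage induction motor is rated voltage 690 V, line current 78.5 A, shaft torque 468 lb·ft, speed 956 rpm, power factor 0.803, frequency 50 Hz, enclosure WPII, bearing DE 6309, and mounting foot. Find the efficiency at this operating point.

84.3 %

τ = 468 lb·ft × 1.356 = 634.6 N·m
ω = 2π × 956/60 = 100.1 rad/s; P_out = τω = 634.6 × 100.1 = 63523 W
P_in = √3·V_L·I_L·cosφ = 1.732 × 690 × 78.5 × 0.803 = 75332 W
η = P_out / P_in = 63523 / 75332 = 0.843 = 84.3%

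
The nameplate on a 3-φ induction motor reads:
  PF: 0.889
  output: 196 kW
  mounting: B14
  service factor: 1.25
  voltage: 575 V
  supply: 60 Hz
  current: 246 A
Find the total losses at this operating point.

21.8 kW

P_in = √3·V·I·cosφ = 1.732×575×246×0.889 = 217797 W
P_out = 196000 W
Losses = P_in − P_out = 217797 − 196000 = 21797 W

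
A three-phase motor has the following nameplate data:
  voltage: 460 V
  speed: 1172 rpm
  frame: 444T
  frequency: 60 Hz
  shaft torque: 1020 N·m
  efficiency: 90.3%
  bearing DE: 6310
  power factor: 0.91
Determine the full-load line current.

191 A

ω = 2π×1172/60 = 122.7 rad/s; P_out = τω = 1020 × 122.7 = 125154 W
P_in = P_out / η = 125154 / 0.903 = 138598 W
I_L = P_in / (√3·V_L·cosφ) = 138598 / (1.732 × 460 × 0.91) = 191 A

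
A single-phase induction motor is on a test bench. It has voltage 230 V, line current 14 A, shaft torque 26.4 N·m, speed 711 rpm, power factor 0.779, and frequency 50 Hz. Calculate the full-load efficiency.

78.4 %

ω = 2π × 711/60 = 74.46 rad/s; P_out = τω = 26.4 × 74.46 = 1966 W
P_in = V·I·cosφ = 230 × 14 × 0.779 = 2508 W
η = P_out / P_in = 1966 / 2508 = 0.784 = 78.4%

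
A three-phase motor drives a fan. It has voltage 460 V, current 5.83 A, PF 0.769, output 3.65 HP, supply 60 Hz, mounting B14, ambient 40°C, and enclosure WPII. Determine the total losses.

849 W

P_in = √3·V·I·cosφ = 1.732×460×5.83×0.769 = 3572 W
P_out = 3.65×746 = 2723 W
Losses = P_in − P_out = 3572 − 2723 = 849 W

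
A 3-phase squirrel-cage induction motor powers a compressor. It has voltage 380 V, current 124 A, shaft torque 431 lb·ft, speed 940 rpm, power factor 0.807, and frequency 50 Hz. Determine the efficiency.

87.3 %

τ = 431 lb·ft × 1.356 = 584.4 N·m
ω = 2π × 940/60 = 98.44 rad/s; P_out = τω = 584.4 × 98.44 = 57528 W
P_in = √3·V_L·I_L·cosφ = 1.732 × 380 × 124 × 0.807 = 65861 W
η = P_out / P_in = 57528 / 65861 = 0.873 = 87.3%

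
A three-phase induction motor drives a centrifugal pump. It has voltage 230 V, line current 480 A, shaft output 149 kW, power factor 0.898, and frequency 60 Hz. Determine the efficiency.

86.8 %

P_out = 149 kW = 149000 W
P_in = √3·V_L·I_L·cosφ = 1.732 × 230 × 480 × 0.898 = 171709 W
η = P_out / P_in = 149000 / 171709 = 0.868 = 86.8%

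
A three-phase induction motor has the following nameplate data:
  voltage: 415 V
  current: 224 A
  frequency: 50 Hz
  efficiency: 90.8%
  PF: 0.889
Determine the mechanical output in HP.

174 HP

P_in = √3·V·I·cosφ = 1.732 × 415 × 224 × 0.889 = 143135 W
P_out = η·P_in = 0.908 × 143135 = 129967 W
= 129967/746 = 174 HP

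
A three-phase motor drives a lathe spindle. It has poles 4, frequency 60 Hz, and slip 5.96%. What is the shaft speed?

n_s = 120f/p = 120×60/4 = 1800 rpm
n = n_s(1 − s) = 1800 × (1 − 0.0596) = 1693 rpm

1693 rpm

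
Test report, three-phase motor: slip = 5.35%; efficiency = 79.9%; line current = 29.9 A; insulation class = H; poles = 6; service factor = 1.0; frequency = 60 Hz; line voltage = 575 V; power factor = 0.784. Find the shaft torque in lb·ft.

116 lb·ft

P_in = √3·V·I·cosφ = 1.732 × 575 × 29.9 × 0.784 = 23345 W
P_out = η·P_in = 0.799 × 23345 = 18653 W
n_s = 120×60/6 = 1200 rpm; n = 1200×(1−0.0535) = 1136 rpm
ω = 2π×1136/60 = 119 rad/s
τ = P_out/ω = 18653/119 = 156.7 N·m
In lb·ft: 156.7/1.356 = 116 lb·ft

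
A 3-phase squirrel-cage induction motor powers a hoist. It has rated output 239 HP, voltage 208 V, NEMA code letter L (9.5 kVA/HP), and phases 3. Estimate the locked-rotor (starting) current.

S_LR = 9.5 × 239 = 2270.5 kVA
I_LR = S_LR/(√3·V_L) = 2270500/(1.732×208) = 6300 A

6300 A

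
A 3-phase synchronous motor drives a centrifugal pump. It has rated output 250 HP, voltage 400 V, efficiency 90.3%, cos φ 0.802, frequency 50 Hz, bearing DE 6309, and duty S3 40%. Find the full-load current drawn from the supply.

372 A

P_out = 250 × 746 = 186500 W
P_in = P_out / η = 186500 / 0.903 = 206534 W
I_L = P_in / (√3·V_L·cosφ) = 206534 / (1.732 × 400 × 0.802) = 372 A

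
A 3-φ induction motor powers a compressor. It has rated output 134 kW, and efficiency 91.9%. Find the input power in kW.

146 kW

P_out = 134000 W
P_in = P_out/η = 134000/0.919 = 145811 W = 146 kW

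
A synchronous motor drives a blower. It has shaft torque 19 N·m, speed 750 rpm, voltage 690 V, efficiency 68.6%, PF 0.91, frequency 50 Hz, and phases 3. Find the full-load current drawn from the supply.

ω = 2π×750/60 = 78.54 rad/s; P_out = τω = 19 × 78.54 = 1492 W
P_in = P_out / η = 1492 / 0.686 = 2175 W
I_L = P_in / (√3·V_L·cosφ) = 2175 / (1.732 × 690 × 0.91) = 2 A

2 A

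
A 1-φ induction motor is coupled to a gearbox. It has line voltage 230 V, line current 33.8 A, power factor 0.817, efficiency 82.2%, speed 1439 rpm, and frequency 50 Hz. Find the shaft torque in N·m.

P_in = V·I·cosφ = 230 × 33.8 × 0.817 = 6351 W
P_out = η·P_in = 0.822 × 6351 = 5221 W
n = 1439 rpm
ω = 2π×1439/60 = 150.7 rad/s
τ = P_out/ω = 5221/150.7 = 34.6 N·m

34.6 N·m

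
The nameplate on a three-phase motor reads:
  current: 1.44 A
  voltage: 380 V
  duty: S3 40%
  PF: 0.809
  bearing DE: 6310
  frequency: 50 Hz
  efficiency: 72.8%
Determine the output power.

0.558 kW

P_in = √3·V·I·cosφ = 1.732 × 380 × 1.44 × 0.809 = 767 W
P_out = η·P_in = 0.728 × 767 = 558 W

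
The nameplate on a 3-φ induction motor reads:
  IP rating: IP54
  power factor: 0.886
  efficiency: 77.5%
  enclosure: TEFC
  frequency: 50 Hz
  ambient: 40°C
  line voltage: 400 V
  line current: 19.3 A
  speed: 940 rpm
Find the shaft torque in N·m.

P_in = √3·V·I·cosφ = 1.732 × 400 × 19.3 × 0.886 = 11847 W
P_out = η·P_in = 0.775 × 11847 = 9181 W
n = 940 rpm
ω = 2π×940/60 = 98.44 rad/s
τ = P_out/ω = 9181/98.44 = 93.3 N·m

93.3 N·m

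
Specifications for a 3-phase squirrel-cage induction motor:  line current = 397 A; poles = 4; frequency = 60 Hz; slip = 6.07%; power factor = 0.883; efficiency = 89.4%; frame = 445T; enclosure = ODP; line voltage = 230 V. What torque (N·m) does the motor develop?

705 N·m

P_in = √3·V·I·cosφ = 1.732 × 230 × 397 × 0.883 = 139645 W
P_out = η·P_in = 0.894 × 139645 = 124843 W
n_s = 120×60/4 = 1800 rpm; n = 1800×(1−0.0607) = 1691 rpm
ω = 2π×1691/60 = 177.1 rad/s
τ = P_out/ω = 124843/177.1 = 705 N·m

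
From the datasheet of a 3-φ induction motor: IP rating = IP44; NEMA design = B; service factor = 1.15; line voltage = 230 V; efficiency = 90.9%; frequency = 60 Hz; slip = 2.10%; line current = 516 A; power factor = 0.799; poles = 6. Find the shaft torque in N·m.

1210 N·m

P_in = √3·V·I·cosφ = 1.732 × 230 × 516 × 0.799 = 164237 W
P_out = η·P_in = 0.909 × 164237 = 149291 W
n_s = 120×60/6 = 1200 rpm; n = 1200×(1−0.021) = 1175 rpm
ω = 2π×1175/60 = 123 rad/s
τ = P_out/ω = 149291/123 = 1210 N·m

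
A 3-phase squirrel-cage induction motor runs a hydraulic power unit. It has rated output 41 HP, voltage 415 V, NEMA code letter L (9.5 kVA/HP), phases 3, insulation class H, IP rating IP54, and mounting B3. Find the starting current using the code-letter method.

542 A

S_LR = 9.5 × 41 = 389.5 kVA
I_LR = S_LR/(√3·V_L) = 389500/(1.732×415) = 542 A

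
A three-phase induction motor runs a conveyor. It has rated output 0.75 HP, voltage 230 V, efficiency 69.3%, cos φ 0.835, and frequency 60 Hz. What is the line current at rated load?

2.43 A

P_out = 0.75 × 746 = 560 W
P_in = P_out / η = 560 / 0.693 = 808 W
I_L = P_in / (√3·V_L·cosφ) = 808 / (1.732 × 230 × 0.835) = 2.43 A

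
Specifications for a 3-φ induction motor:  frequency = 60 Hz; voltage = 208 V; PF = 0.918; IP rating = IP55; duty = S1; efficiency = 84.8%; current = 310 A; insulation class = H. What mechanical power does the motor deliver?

P_in = √3·V·I·cosφ = 1.732 × 208 × 310 × 0.918 = 102522 W
P_out = η·P_in = 0.848 × 102522 = 86939 W

86.9 kW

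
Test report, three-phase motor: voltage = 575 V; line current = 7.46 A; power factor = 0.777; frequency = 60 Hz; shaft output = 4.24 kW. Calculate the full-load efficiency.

P_out = 4.24 kW = 4240 W
P_in = √3·V_L·I_L·cosφ = 1.732 × 575 × 7.46 × 0.777 = 5773 W
η = P_out / P_in = 4240 / 5773 = 0.734 = 73.4%

73.4 %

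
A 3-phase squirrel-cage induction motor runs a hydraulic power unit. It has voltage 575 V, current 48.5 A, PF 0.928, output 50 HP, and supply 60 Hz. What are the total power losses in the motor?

7.52 kW

P_in = √3·V·I·cosφ = 1.732×575×48.5×0.928 = 44823 W
P_out = 50×746 = 37300 W
Losses = P_in − P_out = 44823 − 37300 = 7523 W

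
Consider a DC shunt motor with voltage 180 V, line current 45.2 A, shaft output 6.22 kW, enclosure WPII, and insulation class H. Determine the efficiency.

76.5 %

P_out = 6.22 kW = 6220 W
P_in = V·I = 180 × 45.2 = 8136 W
η = P_out / P_in = 6220 / 8136 = 0.765 = 76.5%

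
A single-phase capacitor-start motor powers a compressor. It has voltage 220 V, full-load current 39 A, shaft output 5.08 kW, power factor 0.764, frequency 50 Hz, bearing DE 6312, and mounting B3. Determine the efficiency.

77.5 %

P_out = 5.08 kW = 5080 W
P_in = V·I·cosφ = 220 × 39 × 0.764 = 6555 W
η = P_out / P_in = 5080 / 6555 = 0.775 = 77.5%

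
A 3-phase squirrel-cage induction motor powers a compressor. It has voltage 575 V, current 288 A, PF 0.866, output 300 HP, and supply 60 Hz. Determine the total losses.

24600 W

P_in = √3·V·I·cosφ = 1.732×575×288×0.866 = 248385 W
P_out = 300×746 = 223800 W
Losses = P_in − P_out = 248385 − 223800 = 24585 W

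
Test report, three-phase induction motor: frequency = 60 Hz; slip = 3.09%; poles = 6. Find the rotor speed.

1163 rpm

n_s = 120f/p = 120×60/6 = 1200 rpm
n = n_s(1 − s) = 1200 × (1 − 0.0309) = 1163 rpm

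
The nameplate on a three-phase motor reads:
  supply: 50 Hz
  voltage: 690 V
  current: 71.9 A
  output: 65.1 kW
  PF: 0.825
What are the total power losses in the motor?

P_in = √3·V·I·cosφ = 1.732×690×71.9×0.825 = 70889 W
P_out = 65100 W
Losses = P_in − P_out = 70889 − 65100 = 5789 W

5.79 kW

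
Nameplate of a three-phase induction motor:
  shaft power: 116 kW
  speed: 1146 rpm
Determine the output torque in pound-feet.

ω = 2π × 1146/60 = 120 rad/s
τ = P/ω = 116000/120 = 966.7 N·m
In lb·ft: 966.7/1.356 = 713 lb·ft

713 lb·ft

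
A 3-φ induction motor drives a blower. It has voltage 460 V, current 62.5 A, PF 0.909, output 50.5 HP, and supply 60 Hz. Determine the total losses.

P_in = √3·V·I·cosφ = 1.732×460×62.5×0.909 = 45264 W
P_out = 50.5×746 = 37673 W
Losses = P_in − P_out = 45264 − 37673 = 7591 W

7.59 kW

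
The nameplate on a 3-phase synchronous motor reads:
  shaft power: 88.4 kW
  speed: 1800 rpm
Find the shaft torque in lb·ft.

346 lb·ft

ω = 2π × 1800/60 = 188.5 rad/s
τ = P/ω = 88400/188.5 = 469 N·m
In lb·ft: 469/1.356 = 346 lb·ft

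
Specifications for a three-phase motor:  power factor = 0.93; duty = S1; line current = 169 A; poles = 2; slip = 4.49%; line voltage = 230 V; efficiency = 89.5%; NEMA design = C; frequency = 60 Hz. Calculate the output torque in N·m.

P_in = √3·V·I·cosφ = 1.732 × 230 × 169 × 0.93 = 62610 W
P_out = η·P_in = 0.895 × 62610 = 56036 W
n_s = 120×60/2 = 3600 rpm; n = 3600×(1−0.0449) = 3438 rpm
ω = 2π×3438/60 = 360 rad/s
τ = P_out/ω = 56036/360 = 156 N·m

156 N·m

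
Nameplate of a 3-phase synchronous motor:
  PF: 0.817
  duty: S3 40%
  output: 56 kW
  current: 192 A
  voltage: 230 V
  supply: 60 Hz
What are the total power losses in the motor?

P_in = √3·V·I·cosφ = 1.732×230×192×0.817 = 62488 W
P_out = 56000 W
Losses = P_in − P_out = 62488 − 56000 = 6488 W

6490 W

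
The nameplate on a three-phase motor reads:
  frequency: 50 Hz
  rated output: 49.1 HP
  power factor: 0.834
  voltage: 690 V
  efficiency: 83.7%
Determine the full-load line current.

P_out = 49.1 × 746 = 36629 W
P_in = P_out / η = 36629 / 0.837 = 43762 W
I_L = P_in / (√3·V_L·cosφ) = 43762 / (1.732 × 690 × 0.834) = 43.9 A

43.9 A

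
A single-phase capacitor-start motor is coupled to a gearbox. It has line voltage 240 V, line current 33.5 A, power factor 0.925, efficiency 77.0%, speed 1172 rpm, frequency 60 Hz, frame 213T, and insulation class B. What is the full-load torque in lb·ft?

34.4 lb·ft

P_in = V·I·cosφ = 240 × 33.5 × 0.925 = 7437 W
P_out = η·P_in = 0.77 × 7437 = 5726 W
n = 1172 rpm
ω = 2π×1172/60 = 122.7 rad/s
τ = P_out/ω = 5726/122.7 = 46.67 N·m
In lb·ft: 46.67/1.356 = 34.4 lb·ft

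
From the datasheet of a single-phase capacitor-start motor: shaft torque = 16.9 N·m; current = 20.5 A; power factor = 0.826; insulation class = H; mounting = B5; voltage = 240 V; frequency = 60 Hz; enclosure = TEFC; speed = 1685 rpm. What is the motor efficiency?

73.4 %

ω = 2π × 1685/60 = 176.5 rad/s; P_out = τω = 16.9 × 176.5 = 2983 W
P_in = V·I·cosφ = 240 × 20.5 × 0.826 = 4064 W
η = P_out / P_in = 2983 / 4064 = 0.734 = 73.4%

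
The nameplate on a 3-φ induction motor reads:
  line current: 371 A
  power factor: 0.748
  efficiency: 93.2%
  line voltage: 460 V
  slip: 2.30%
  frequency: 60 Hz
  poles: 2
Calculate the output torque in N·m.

P_in = √3·V·I·cosφ = 1.732 × 460 × 371 × 0.748 = 221096 W
P_out = η·P_in = 0.932 × 221096 = 206061 W
n_s = 120×60/2 = 3600 rpm; n = 3600×(1−0.023) = 3517 rpm
ω = 2π×3517/60 = 368.3 rad/s
τ = P_out/ω = 206061/368.3 = 559 N·m

559 N·m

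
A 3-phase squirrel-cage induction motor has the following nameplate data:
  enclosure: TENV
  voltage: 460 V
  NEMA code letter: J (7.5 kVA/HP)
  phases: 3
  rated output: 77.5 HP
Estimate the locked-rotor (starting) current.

S_LR = 7.5 × 77.5 = 581.25 kVA
I_LR = S_LR/(√3·V_L) = 581250/(1.732×460) = 730 A

730 A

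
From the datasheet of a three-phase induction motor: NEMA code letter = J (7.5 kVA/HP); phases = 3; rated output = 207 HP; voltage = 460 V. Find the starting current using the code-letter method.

1950 A

S_LR = 7.5 × 207 = 1552.5 kVA
I_LR = S_LR/(√3·V_L) = 1552500/(1.732×460) = 1950 A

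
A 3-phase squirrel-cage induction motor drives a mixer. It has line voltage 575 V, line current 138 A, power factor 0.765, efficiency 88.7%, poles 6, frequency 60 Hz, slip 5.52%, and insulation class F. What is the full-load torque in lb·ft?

P_in = √3·V·I·cosφ = 1.732 × 575 × 138 × 0.765 = 105137 W
P_out = η·P_in = 0.887 × 105137 = 93257 W
n_s = 120×60/6 = 1200 rpm; n = 1200×(1−0.0552) = 1134 rpm
ω = 2π×1134/60 = 118.8 rad/s
τ = P_out/ω = 93257/118.8 = 785 N·m
In lb·ft: 785/1.356 = 579 lb·ft

579 lb·ft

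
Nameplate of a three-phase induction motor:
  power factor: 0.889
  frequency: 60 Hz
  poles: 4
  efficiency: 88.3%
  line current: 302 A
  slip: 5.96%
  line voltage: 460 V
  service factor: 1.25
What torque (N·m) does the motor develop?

P_in = √3·V·I·cosφ = 1.732 × 460 × 302 × 0.889 = 213902 W
P_out = η·P_in = 0.883 × 213902 = 188875 W
n_s = 120×60/4 = 1800 rpm; n = 1800×(1−0.0596) = 1693 rpm
ω = 2π×1693/60 = 177.3 rad/s
τ = P_out/ω = 188875/177.3 = 1070 N·m

1070 N·m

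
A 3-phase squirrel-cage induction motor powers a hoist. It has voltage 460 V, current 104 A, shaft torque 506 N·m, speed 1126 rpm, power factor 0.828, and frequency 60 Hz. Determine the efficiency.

87.0 %

ω = 2π × 1126/60 = 117.9 rad/s; P_out = τω = 506 × 117.9 = 59657 W
P_in = √3·V_L·I_L·cosφ = 1.732 × 460 × 104 × 0.828 = 68607 W
η = P_out / P_in = 59657 / 68607 = 0.870 = 87.0%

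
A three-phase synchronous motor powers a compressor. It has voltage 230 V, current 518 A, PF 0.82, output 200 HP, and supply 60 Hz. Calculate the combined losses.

20 kW

P_in = √3·V·I·cosφ = 1.732×230×518×0.82 = 169207 W
P_out = 200×746 = 149200 W
Losses = P_in − P_out = 169207 − 149200 = 20007 W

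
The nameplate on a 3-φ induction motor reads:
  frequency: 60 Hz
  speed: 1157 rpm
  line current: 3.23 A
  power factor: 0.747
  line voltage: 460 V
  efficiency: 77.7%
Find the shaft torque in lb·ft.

9.09 lb·ft

P_in = √3·V·I·cosφ = 1.732 × 460 × 3.23 × 0.747 = 1922 W
P_out = η·P_in = 0.777 × 1922 = 1493 W
n = 1157 rpm
ω = 2π×1157/60 = 121.2 rad/s
τ = P_out/ω = 1493/121.2 = 12.32 N·m
In lb·ft: 12.32/1.356 = 9.09 lb·ft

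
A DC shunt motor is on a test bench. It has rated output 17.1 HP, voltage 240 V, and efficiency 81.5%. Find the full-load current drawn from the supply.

P_out = 17.1 × 746 = 12757 W
P_in = P_out / η = 12757 / 0.815 = 15653 W
I = P_in / V = 15653 / 240 = 65.2 A

65.2 A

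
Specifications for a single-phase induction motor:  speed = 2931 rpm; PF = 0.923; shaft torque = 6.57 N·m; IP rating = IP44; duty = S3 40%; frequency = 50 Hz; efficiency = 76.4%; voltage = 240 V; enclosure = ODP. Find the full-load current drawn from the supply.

11.9 A

ω = 2π×2931/60 = 306.9 rad/s; P_out = τω = 6.57 × 306.9 = 2016 W
P_in = P_out / η = 2016 / 0.764 = 2639 W
I = P_in / (V·cosφ) = 2639 / (240 × 0.923) = 11.9 A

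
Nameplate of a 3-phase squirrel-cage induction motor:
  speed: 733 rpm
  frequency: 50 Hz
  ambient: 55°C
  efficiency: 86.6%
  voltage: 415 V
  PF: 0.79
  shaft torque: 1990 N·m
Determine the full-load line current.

ω = 2π×733/60 = 76.76 rad/s; P_out = τω = 1990 × 76.76 = 152752 W
P_in = P_out / η = 152752 / 0.866 = 176388 W
I_L = P_in / (√3·V_L·cosφ) = 176388 / (1.732 × 415 × 0.79) = 311 A

311 A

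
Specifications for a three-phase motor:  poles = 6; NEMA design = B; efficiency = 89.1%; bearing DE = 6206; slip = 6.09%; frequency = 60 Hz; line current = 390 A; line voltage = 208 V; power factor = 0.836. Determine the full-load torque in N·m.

P_in = √3·V·I·cosφ = 1.732 × 208 × 390 × 0.836 = 117458 W
P_out = η·P_in = 0.891 × 117458 = 104655 W
n_s = 120×60/6 = 1200 rpm; n = 1200×(1−0.0609) = 1127 rpm
ω = 2π×1127/60 = 118 rad/s
τ = P_out/ω = 104655/118 = 887 N·m

887 N·m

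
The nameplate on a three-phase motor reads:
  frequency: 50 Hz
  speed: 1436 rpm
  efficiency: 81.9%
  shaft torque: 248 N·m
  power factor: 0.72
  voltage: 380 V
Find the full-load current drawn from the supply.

ω = 2π×1436/60 = 150.4 rad/s; P_out = τω = 248 × 150.4 = 37299 W
P_in = P_out / η = 37299 / 0.819 = 45542 W
I_L = P_in / (√3·V_L·cosφ) = 45542 / (1.732 × 380 × 0.72) = 96.1 A

96.1 A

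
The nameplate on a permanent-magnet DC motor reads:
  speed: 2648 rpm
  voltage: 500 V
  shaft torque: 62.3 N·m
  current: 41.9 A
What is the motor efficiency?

82.5 %

ω = 2π × 2648/60 = 277.3 rad/s; P_out = τω = 62.3 × 277.3 = 17276 W
P_in = V·I = 500 × 41.9 = 20950 W
η = P_out / P_in = 17276 / 20950 = 0.825 = 82.5%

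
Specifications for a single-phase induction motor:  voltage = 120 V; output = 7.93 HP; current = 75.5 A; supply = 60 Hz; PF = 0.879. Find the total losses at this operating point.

P_in = V·I·cosφ = 120×75.5×0.879 = 7964 W
P_out = 7.93×746 = 5916 W
Losses = P_in − P_out = 7964 − 5916 = 2048 W

2.05 kW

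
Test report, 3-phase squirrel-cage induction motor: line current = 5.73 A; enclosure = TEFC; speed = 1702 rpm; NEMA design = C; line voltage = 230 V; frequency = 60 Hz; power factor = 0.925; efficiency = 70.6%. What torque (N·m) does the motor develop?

P_in = √3·V·I·cosφ = 1.732 × 230 × 5.73 × 0.925 = 2111 W
P_out = η·P_in = 0.706 × 2111 = 1490 W
n = 1702 rpm
ω = 2π×1702/60 = 178.2 rad/s
τ = P_out/ω = 1490/178.2 = 8.36 N·m

8.36 N·m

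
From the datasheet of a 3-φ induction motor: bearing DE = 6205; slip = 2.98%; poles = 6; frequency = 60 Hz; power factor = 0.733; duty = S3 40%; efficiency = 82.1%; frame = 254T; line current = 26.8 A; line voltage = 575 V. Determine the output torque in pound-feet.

97.2 lb·ft

P_in = √3·V·I·cosφ = 1.732 × 575 × 26.8 × 0.733 = 19564 W
P_out = η·P_in = 0.821 × 19564 = 16062 W
n_s = 120×60/6 = 1200 rpm; n = 1200×(1−0.0298) = 1164 rpm
ω = 2π×1164/60 = 121.9 rad/s
τ = P_out/ω = 16062/121.9 = 131.8 N·m
In lb·ft: 131.8/1.356 = 97.2 lb·ft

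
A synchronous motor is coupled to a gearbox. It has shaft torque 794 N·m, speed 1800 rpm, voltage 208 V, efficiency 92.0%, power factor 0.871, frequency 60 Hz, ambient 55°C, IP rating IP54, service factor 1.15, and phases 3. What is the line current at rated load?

ω = 2π×1800/60 = 188.5 rad/s; P_out = τω = 794 × 188.5 = 149669 W
P_in = P_out / η = 149669 / 0.920 = 162684 W
I_L = P_in / (√3·V_L·cosφ) = 162684 / (1.732 × 208 × 0.871) = 518 A

518 A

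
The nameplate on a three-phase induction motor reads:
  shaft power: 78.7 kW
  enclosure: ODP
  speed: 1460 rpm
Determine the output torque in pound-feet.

ω = 2π × 1460/60 = 152.9 rad/s
τ = P/ω = 78700/152.9 = 514.7 N·m
In lb·ft: 514.7/1.356 = 380 lb·ft

380 lb·ft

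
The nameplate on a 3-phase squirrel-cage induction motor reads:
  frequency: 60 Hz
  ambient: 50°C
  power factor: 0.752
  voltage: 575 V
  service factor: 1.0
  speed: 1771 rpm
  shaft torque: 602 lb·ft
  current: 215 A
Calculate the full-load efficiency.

94.0 %

τ = 602 lb·ft × 1.356 = 816.3 N·m
ω = 2π × 1771/60 = 185.5 rad/s; P_out = τω = 816.3 × 185.5 = 151424 W
P_in = √3·V_L·I_L·cosφ = 1.732 × 575 × 215 × 0.752 = 161017 W
η = P_out / P_in = 151424 / 161017 = 0.940 = 94.0%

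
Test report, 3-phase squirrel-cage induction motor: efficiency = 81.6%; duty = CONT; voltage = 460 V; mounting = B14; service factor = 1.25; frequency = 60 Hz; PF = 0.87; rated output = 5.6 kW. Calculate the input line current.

9.9 A

P_out = 5.6 kW = 5600 W
P_in = P_out / η = 5600 / 0.816 = 6863 W
I_L = P_in / (√3·V_L·cosφ) = 6863 / (1.732 × 460 × 0.87) = 9.9 A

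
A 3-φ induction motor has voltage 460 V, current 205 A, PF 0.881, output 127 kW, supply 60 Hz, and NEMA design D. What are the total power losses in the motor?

16.9 kW

P_in = √3·V·I·cosφ = 1.732×460×205×0.881 = 143892 W
P_out = 127000 W
Losses = P_in − P_out = 143892 − 127000 = 16892 W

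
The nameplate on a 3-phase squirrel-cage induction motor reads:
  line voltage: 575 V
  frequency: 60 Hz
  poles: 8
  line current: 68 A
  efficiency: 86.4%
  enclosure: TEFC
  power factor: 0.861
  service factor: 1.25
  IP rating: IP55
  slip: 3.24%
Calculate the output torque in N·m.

552 N·m

P_in = √3·V·I·cosφ = 1.732 × 575 × 68 × 0.861 = 58308 W
P_out = η·P_in = 0.864 × 58308 = 50378 W
n_s = 120×60/8 = 900 rpm; n = 900×(1−0.0324) = 871 rpm
ω = 2π×871/60 = 91.21 rad/s
τ = P_out/ω = 50378/91.21 = 552 N·m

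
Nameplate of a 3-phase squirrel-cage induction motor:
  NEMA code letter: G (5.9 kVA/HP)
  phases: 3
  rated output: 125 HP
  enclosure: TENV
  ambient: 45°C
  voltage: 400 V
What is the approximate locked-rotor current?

1060 A

S_LR = 5.9 × 125 = 737.5 kVA
I_LR = S_LR/(√3·V_L) = 737500/(1.732×400) = 1060 A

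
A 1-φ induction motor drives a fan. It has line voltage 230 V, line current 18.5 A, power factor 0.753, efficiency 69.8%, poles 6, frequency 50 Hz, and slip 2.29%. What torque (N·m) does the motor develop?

21.9 N·m

P_in = V·I·cosφ = 230 × 18.5 × 0.753 = 3204 W
P_out = η·P_in = 0.698 × 3204 = 2236 W
n_s = 120×50/6 = 1000 rpm; n = 1000×(1−0.0229) = 977 rpm
ω = 2π×977/60 = 102.3 rad/s
τ = P_out/ω = 2236/102.3 = 21.9 N·m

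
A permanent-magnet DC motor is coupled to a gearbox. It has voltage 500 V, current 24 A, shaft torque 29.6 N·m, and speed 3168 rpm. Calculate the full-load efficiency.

ω = 2π × 3168/60 = 331.8 rad/s; P_out = τω = 29.6 × 331.8 = 9821 W
P_in = V·I = 500 × 24 = 12000 W
η = P_out / P_in = 9821 / 12000 = 0.818 = 81.8%

81.8 %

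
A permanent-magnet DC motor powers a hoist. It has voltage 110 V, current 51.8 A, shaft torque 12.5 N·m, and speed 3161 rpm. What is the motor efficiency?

72.6 %

ω = 2π × 3161/60 = 331 rad/s; P_out = τω = 12.5 × 331 = 4138 W
P_in = V·I = 110 × 51.8 = 5698 W
η = P_out / P_in = 4138 / 5698 = 0.726 = 72.6%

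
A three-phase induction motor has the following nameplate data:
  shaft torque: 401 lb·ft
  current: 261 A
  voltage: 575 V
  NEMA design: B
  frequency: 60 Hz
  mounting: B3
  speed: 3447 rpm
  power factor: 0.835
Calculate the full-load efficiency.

τ = 401 lb·ft × 1.356 = 543.8 N·m
ω = 2π × 3447/60 = 361 rad/s; P_out = τω = 543.8 × 361 = 196312 W
P_in = √3·V_L·I_L·cosφ = 1.732 × 575 × 261 × 0.835 = 217041 W
η = P_out / P_in = 196312 / 217041 = 0.904 = 90.4%

90.4 %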